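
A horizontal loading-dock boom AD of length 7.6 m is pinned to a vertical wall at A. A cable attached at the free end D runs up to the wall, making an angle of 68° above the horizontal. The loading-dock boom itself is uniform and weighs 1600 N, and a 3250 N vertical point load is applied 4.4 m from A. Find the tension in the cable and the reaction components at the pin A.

T = 2892 N, A_x = 1083 N, A_y = 2168 N

ΣM about A: T·sin68°·7.6 − 1600·3.8 − 3250·4.4 = 0 → T = 20380/(7.6·0.927184) = 2892.18 ≈ 2892 N.
ΣF_x = 0: A_x − T·cos68° = 0 → A_x = 2892.18 × 0.374607 = 1083 N.
ΣF_y = 0: A_y + T·sin68° − 1600 − 3250 = 0 → A_y = 4850 − 2892.18 × 0.927184 = 2168 N.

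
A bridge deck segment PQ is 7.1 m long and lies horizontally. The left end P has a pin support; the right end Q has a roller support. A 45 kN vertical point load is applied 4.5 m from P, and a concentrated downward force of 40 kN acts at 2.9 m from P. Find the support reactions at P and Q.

Moments about P: Q_y·7.1 − 45·4.5 − 40·2.9 = 0 → Q_y = 318.5/7.1 = 44.8592 ≈ 44.86 kN.
ΣF_y = 0: P_y + 44.8592 − 45 − 40 = 0 → P_y = 40.14 kN.
ΣF_x = 0: no horizontal applied forces, so P_x = 0.

P_x = 0, P_y = 40.14 kN, Q_y = 44.86 kN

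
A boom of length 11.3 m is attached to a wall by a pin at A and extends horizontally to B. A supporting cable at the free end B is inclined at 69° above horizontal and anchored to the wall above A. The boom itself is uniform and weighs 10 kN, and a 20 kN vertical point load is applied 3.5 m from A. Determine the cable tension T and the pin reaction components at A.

T = 11.99 kN, A_x = 4.297 kN, A_y = 18.81 kN

ΣM about A: T·sin69°·11.3 − 10·5.65 − 20·3.5 = 0 → T = 126.5/(11.3·0.93358) = 11.9911 ≈ 11.99 kN.
ΣF_x = 0: A_x − T·cos69° = 0 → A_x = 11.9911 × 0.358368 = 4.297 kN.
ΣF_y = 0: A_y + T·sin69° − 10 − 20 = 0 → A_y = 30 − 11.9911 × 0.93358 = 18.81 kN.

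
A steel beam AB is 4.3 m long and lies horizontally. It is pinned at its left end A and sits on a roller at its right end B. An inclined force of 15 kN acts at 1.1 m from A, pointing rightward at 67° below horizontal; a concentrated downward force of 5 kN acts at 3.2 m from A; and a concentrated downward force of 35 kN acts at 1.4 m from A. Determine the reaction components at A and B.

ΣM about A: B_y·4.3 − 15·sin67°·1.1 − 5·3.2 − 35·1.4 = 0 → B_y = 80.1883/4.3 = 18.6484 ≈ 18.65 kN.
ΣF_y = 0: A_y + 18.6484 − 15·sin67° − 5 − 35 = 0 → A_y = 35.16 kN.
ΣF_x = 0: A_x + 15·cos67° = 0 → A_x = -5.861 kN.

A_x = -5.861 kN, A_y = 35.16 kN, B_y = 18.65 kN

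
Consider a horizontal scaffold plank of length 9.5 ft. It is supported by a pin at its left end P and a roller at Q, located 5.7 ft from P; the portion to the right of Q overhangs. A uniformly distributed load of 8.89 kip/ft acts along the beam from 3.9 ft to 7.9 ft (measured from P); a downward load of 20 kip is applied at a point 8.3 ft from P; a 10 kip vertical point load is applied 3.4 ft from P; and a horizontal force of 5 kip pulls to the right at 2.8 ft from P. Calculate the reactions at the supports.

P_x = -5.000 kip, P_y = -6.335 kip, Q_y = 71.90 kip

Resultant of the distributed load: 8.89 × 4 = 35.56 kip at 5.9 ft from P.
Moments about P: Q_y·5.7 − (8.89·4)·5.9 − 20·8.3 − 10·3.4 = 0 → Q_y = 409.804/5.7 = 71.8954 ≈ 71.90 kip.
ΣF_y = 0: P_y + 71.8954 − 8.89·4 − 20 − 10 = 0 → P_y = -6.335 kip.
ΣF_x = 0: P_x + 5 = 0 → P_x = -5.000 kip.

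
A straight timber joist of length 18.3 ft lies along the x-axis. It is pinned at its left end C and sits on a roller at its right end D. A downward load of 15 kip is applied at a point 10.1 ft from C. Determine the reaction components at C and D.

C_x = 0, C_y = 6.721 kip, D_y = 8.279 kip

ΣM about C: D_y·18.3 − 15·10.1 = 0 → D_y = 151.5/18.3 = 8.27869 ≈ 8.279 kip.
ΣF_y = 0: C_y + 8.27869 − 15 = 0 → C_y = 6.721 kip.
ΣF_x = 0: no horizontal applied forces, so C_x = 0.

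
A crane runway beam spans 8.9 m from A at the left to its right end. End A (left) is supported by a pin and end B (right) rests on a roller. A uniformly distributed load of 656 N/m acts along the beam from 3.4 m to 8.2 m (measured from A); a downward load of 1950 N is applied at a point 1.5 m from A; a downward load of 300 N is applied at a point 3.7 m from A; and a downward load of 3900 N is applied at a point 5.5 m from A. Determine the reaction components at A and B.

A_x = 0, A_y = 4383 N, B_y = 4916 N

Resultant of the distributed load: 656 × 4.8 = 3148.8 N at 5.8 m from A.
Taking moments about A: B_y·8.9 − (656·4.8)·5.8 − 1950·1.5 − 300·3.7 − 3900·5.5 = 0 → B_y = 43748.04/8.9 = 4915.51 ≈ 4916 N.
ΣF_y = 0: A_y + 4915.51 − 656·4.8 − 1950 − 300 − 3900 = 0 → A_y = 4383 N.
ΣF_x = 0: no horizontal applied forces, so A_x = 0.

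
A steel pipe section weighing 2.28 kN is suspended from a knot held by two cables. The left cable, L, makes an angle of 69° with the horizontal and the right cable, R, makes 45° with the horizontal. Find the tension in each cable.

ΣF_x = 0: −T_L·cos69° + T_R·cos45° = 0 → T_R = 0.506809·T_L.
ΣF_y = 0: T_L·sin69° + T_R·sin45° = 2.28.
Substitute: T_L·(0.93358 + 0.506809·0.707107) = 2.28 → T_L = 1.76478 ≈ 1.765 kN.
Then T_R = 0.506809 × 1.76478 = 0.8944 kN.

T_L = 1.765 kN, T_R = 0.8944 kN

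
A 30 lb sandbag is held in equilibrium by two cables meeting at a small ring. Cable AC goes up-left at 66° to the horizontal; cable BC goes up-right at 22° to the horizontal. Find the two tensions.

ΣF_x = 0: −T_AC·cos66° + T_BC·cos22° = 0 → T_BC = 0.43868·T_AC.
ΣF_y = 0: T_AC·sin66° + T_BC·sin22° = 30.
Substitute: T_AC·(0.913545 + 0.43868·0.374607) = 30 → T_AC = 27.8325 ≈ 27.83 lb.
Then T_BC = 0.43868 × 27.8325 = 12.21 lb.

T_AC = 27.83 lb, T_BC = 12.21 lb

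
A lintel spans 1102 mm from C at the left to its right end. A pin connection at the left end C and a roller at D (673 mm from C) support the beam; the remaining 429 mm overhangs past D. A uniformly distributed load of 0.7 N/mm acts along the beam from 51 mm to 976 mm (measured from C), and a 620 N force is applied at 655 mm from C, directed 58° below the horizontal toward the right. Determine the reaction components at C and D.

Resultant of the distributed load: 0.7 × 925 = 647.5 N at 513.5 mm from C.
Moments about C: D_y·673 − (0.7·925)·513.5 − 620·sin58°·655 = 0 → D_y = 676884/673 = 1005.77 ≈ 1006 N.
ΣF_y = 0: C_y + 1005.77 − 0.7·925 − 620·sin58° = 0 → C_y = 167.5 N.
ΣF_x = 0: C_x + 620·cos58° = 0 → C_x = -328.5 N.

C_x = -328.5 N, C_y = 167.5 N, D_y = 1006 N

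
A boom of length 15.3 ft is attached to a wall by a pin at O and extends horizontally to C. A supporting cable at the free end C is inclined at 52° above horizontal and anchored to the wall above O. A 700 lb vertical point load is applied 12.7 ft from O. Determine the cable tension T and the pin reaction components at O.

T = 737.4 lb, O_x = 454.0 lb, O_y = 119.0 lb

ΣM about O: T·sin52°·15.3 − 700·12.7 = 0 → T = 8890/(15.3·0.788011) = 737.357 ≈ 737.4 lb.
ΣF_x = 0: O_x − T·cos52° = 0 → O_x = 737.357 × 0.615661 = 454.0 lb.
ΣF_y = 0: O_y + T·sin52° − 700 = 0 → O_y = 700 − 737.357 × 0.788011 = 119.0 lb.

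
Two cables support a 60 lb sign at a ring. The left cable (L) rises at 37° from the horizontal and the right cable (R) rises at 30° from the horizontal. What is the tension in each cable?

ΣF_x = 0: −T_L·cos37° + T_R·cos30° = 0 → T_R = 0.922185·T_L.
ΣF_y = 0: T_L·sin37° + T_R·sin30° = 60.
Substitute: T_L·(0.601815 + 0.922185·0.5) = 60 → T_L = 56.4489 ≈ 56.45 lb.
Then T_R = 0.922185 × 56.4489 = 52.06 lb.

T_L = 56.45 lb, T_R = 52.06 lb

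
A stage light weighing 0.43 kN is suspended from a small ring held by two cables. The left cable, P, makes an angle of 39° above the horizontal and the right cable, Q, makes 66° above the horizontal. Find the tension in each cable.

ΣF_x = 0: −T_P·cos39° + T_Q·cos66° = 0 → T_Q = 1.91069·T_P.
ΣF_y = 0: T_P·sin39° + T_Q·sin66° = 0.43.
Substitute: T_P·(0.62932 + 1.91069·0.913545) = 0.43 → T_P = 0.181066 ≈ 0.1811 kN.
Then T_Q = 1.91069 × 0.181066 = 0.3460 kN.

T_P = 0.1811 kN, T_Q = 0.3460 kN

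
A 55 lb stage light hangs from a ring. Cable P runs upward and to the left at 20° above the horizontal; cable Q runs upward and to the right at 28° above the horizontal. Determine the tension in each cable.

T_P = 65.35 lb, T_Q = 69.55 lb

ΣF_x = 0: −T_P·cos20° + T_Q·cos28° = 0 → T_Q = 1.06427·T_P.
ΣF_y = 0: T_P·sin20° + T_Q·sin28° = 55.
Substitute: T_P·(0.34202 + 1.06427·0.469472) = 55 → T_P = 65.3467 ≈ 65.35 lb.
Then T_Q = 1.06427 × 65.3467 = 69.55 lb.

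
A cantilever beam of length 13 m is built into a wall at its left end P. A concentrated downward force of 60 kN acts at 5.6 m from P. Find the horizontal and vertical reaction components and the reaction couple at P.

ΣF_x = 0: P_x = 0.
ΣF_y = 0: P_y − 60 = 0 → P_y = 60.00 kN.
ΣM about P: M_P − 60·5.6 = 0 → M_P = 336.0 kN·m.

P_x = 0, P_y = 60.00 kN, M_P = 336.0 kN·m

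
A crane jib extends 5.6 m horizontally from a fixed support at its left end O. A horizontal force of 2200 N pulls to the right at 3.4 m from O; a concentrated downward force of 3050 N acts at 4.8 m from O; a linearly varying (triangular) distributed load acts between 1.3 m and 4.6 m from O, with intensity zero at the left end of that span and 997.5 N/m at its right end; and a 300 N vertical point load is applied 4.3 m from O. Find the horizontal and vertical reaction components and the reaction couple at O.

Resultant of the triangular load: ½ × 997.5 × 3.3 = 1645.875 N, acting at 3.5 m from O (one-third of the span from the peak).
ΣF_x = 0: O_x + 2200 = 0 → O_x = -2200 N.
ΣF_y = 0: O_y − 3050 − ½·997.5·3.3 − 300 = 0 → O_y = 4996 N.
ΣM about O: M_O − 3050·4.8 − (½·997.5·3.3)·3.5 − 300·4.3 = 0 → M_O = 21690 N·m.

O_x = -2200 N, O_y = 4996 N, M_O = 21690 N·m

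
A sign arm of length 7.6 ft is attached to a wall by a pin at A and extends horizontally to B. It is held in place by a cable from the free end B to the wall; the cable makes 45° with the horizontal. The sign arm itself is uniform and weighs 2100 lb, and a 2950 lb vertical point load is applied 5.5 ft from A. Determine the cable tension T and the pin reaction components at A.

T = 4504 lb, A_x = 3185 lb, A_y = 1865 lb

ΣM about A: T·sin45°·7.6 − 2100·3.8 − 2950·5.5 = 0 → T = 24205/(7.6·0.707107) = 4504.08 ≈ 4504 lb.
ΣF_x = 0: A_x − T·cos45° = 0 → A_x = 4504.08 × 0.707107 = 3185 lb.
ΣF_y = 0: A_y + T·sin45° − 2100 − 2950 = 0 → A_y = 5050 − 4504.08 × 0.707107 = 1865 lb.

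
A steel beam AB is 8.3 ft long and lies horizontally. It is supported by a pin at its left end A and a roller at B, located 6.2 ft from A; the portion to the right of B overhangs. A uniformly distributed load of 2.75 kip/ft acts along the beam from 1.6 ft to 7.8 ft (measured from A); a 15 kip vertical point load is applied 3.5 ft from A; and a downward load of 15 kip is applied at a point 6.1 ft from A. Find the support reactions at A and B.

Resultant of the distributed load: 2.75 × 6.2 = 17.05 kip at 4.7 ft from A.
ΣM about A: B_y·6.2 − (2.75·6.2)·4.7 − 15·3.5 − 15·6.1 = 0 → B_y = 224.135/6.2 = 36.1508 ≈ 36.15 kip.
ΣF_y = 0: A_y + 36.1508 − 2.75·6.2 − 15 − 15 = 0 → A_y = 10.90 kip.
ΣF_x = 0: no horizontal applied forces, so A_x = 0.

A_x = 0, A_y = 10.90 kip, B_y = 36.15 kip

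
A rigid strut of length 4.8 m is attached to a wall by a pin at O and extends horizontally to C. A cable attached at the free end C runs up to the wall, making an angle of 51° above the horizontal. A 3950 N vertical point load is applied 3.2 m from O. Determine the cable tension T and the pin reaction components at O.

T = 3388 N, O_x = 2132 N, O_y = 1317 N

ΣM about O: T·sin51°·4.8 − 3950·3.2 = 0 → T = 12640/(4.8·0.777146) = 3388.47 ≈ 3388 N.
ΣF_x = 0: O_x − T·cos51° = 0 → O_x = 3388.47 × 0.62932 = 2132 N.
ΣF_y = 0: O_y + T·sin51° − 3950 = 0 → O_y = 3950 − 3388.47 × 0.777146 = 1317 N.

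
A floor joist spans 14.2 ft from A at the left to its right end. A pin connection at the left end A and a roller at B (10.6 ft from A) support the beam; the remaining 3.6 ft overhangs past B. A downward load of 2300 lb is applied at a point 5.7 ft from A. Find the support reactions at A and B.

Taking moments about A: B_y·10.6 − 2300·5.7 = 0 → B_y = 13110/10.6 = 1236.79 ≈ 1237 lb.
ΣF_y = 0: A_y + 1236.79 − 2300 = 0 → A_y = 1063 lb.
ΣF_x = 0: no horizontal applied forces, so A_x = 0.

A_x = 0, A_y = 1063 lb, B_y = 1237 lb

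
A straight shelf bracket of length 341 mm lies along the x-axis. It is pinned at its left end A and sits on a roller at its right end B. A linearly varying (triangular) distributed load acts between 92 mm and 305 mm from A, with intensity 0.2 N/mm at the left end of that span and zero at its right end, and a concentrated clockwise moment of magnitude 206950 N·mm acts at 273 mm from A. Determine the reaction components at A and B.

A_x = 0, A_y = -595.8 N, B_y = 617.1 N

Resultant of the triangular load: ½ × 0.2 × 213 = 21.3 N, acting at 163 mm from A (one-third of the span from the peak).
Moments about A: B_y·341 − (½·0.2·213)·163 − 206950 = 0 → B_y = 210421.9/341 = 617.073 ≈ 617.1 N.
ΣF_y = 0: A_y + 617.073 − ½·0.2·213 = 0 → A_y = -595.8 N.
ΣF_x = 0: no horizontal applied forces, so A_x = 0.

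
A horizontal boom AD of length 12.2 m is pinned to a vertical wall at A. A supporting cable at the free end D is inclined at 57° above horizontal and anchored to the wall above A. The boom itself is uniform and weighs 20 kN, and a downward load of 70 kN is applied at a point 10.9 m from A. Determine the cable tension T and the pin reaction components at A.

ΣM about A: T·sin57°·12.2 − 20·6.1 − 70·10.9 = 0 → T = 885/(12.2·0.838671) = 86.4952 ≈ 86.50 kN.
ΣF_x = 0: A_x − T·cos57° = 0 → A_x = 86.4952 × 0.544639 = 47.11 kN.
ΣF_y = 0: A_y + T·sin57° − 20 − 70 = 0 → A_y = 90 − 86.4952 × 0.838671 = 17.46 kN.

T = 86.50 kN, A_x = 47.11 kN, A_y = 17.46 kN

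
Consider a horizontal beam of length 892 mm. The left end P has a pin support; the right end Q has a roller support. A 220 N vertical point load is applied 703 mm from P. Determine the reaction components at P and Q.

P_x = 0, P_y = 46.61 N, Q_y = 173.4 N

Moments about P: Q_y·892 − 220·703 = 0 → Q_y = 154660/892 = 173.386 ≈ 173.4 N.
ΣF_y = 0: P_y + 173.386 − 220 = 0 → P_y = 46.61 N.
ΣF_x = 0: no horizontal applied forces, so P_x = 0.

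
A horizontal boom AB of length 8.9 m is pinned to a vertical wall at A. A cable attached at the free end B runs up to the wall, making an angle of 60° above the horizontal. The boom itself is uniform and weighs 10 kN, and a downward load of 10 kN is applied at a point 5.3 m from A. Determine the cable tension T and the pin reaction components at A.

ΣM about A: T·sin60°·8.9 − 10·4.45 − 10·5.3 = 0 → T = 97.5/(8.9·0.866025) = 12.6498 ≈ 12.65 kN.
ΣF_x = 0: A_x − T·cos60° = 0 → A_x = 12.6498 × 0.5 = 6.325 kN.
ΣF_y = 0: A_y + T·sin60° − 10 − 10 = 0 → A_y = 20 − 12.6498 × 0.866025 = 9.045 kN.

T = 12.65 kN, A_x = 6.325 kN, A_y = 9.045 kN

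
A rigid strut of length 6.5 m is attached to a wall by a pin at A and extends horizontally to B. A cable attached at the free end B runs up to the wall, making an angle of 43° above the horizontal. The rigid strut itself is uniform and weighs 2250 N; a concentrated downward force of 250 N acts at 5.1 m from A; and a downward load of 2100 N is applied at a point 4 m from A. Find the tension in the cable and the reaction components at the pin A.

T = 3832 N, A_x = 2803 N, A_y = 1987 N

ΣM about A: T·sin43°·6.5 − 2250·3.25 − 250·5.1 − 2100·4 = 0 → T = 16987.5/(6.5·0.681998) = 3832.07 ≈ 3832 N.
ΣF_x = 0: A_x − T·cos43° = 0 → A_x = 3832.07 × 0.731354 = 2803 N.
ΣF_y = 0: A_y + T·sin43° − 2250 − 250 − 2100 = 0 → A_y = 4600 − 3832.07 × 0.681998 = 1987 N.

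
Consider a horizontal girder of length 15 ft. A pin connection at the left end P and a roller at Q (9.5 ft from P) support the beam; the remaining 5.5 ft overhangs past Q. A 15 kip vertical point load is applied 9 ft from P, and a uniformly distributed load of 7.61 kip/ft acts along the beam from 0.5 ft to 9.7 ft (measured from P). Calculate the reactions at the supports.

Resultant of the distributed load: 7.61 × 9.2 = 70.012 kip at 5.1 ft from P.
Taking moments about P: Q_y·9.5 − 15·9 − (7.61·9.2)·5.1 = 0 → Q_y = 492.0612/9.5 = 51.7959 ≈ 51.80 kip.
ΣF_y = 0: P_y + 51.7959 − 15 − 7.61·9.2 = 0 → P_y = 33.22 kip.
ΣF_x = 0: no horizontal applied forces, so P_x = 0.

P_x = 0, P_y = 33.22 kip, Q_y = 51.80 kip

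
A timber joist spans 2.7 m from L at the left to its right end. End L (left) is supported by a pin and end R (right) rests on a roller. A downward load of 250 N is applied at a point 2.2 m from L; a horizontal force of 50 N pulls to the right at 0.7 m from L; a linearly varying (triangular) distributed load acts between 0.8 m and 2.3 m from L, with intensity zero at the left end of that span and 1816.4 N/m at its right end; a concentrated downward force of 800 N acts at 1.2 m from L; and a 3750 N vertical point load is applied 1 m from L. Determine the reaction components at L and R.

Resultant of the triangular load: ½ × 1816.4 × 1.5 = 1362.3 N, acting at 1.8 m from L (one-third of the span from the peak).
Taking moments about L: R_y·2.7 − 250·2.2 − (½·1816.4·1.5)·1.8 − 800·1.2 − 3750·1 = 0 → R_y = 7712.14/2.7 = 2856.35 ≈ 2856 N.
ΣF_y = 0: L_y + 2856.35 − 250 − ½·1816.4·1.5 − 800 − 3750 = 0 → L_y = 3306 N.
ΣF_x = 0: L_x + 50 = 0 → L_x = -50.00 N.

L_x = -50.00 N, L_y = 3306 N, R_y = 2856 N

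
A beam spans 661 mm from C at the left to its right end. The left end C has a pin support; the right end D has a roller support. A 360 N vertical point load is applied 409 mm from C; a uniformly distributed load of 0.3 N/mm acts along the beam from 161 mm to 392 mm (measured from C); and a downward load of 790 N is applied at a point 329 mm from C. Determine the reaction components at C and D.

C_x = 0, C_y = 574.4 N, D_y = 644.9 N

Resultant of the distributed load: 0.3 × 231 = 69.3 N at 276.5 mm from C.
Moments about C: D_y·661 − 360·409 − (0.3·231)·276.5 − 790·329 = 0 → D_y = 426311.45/661 = 644.949 ≈ 644.9 N.
ΣF_y = 0: C_y + 644.949 − 360 − 0.3·231 − 790 = 0 → C_y = 574.4 N.
ΣF_x = 0: no horizontal applied forces, so C_x = 0.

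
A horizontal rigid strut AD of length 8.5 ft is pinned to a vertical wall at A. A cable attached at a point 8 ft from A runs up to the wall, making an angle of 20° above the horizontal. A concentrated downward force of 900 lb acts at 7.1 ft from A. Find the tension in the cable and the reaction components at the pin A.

T = 2335 lb, A_x = 2195 lb, A_y = 101.2 lb

ΣM about A: T·sin20°·8 − 900·7.1 = 0 → T = 6390/(8·0.34202) = 2335.39 ≈ 2335 lb.
ΣF_x = 0: A_x − T·cos20° = 0 → A_x = 2335.39 × 0.939693 = 2195 lb.
ΣF_y = 0: A_y + T·sin20° − 900 = 0 → A_y = 900 − 2335.39 × 0.34202 = 101.2 lb.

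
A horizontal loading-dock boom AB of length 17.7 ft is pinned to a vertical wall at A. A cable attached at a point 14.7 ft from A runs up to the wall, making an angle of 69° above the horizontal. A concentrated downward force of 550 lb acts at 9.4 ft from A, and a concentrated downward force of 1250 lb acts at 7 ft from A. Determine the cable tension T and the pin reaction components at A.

T = 1014 lb, A_x = 363.5 lb, A_y = 853.1 lb

ΣM about A: T·sin69°·14.7 − 550·9.4 − 1250·7 = 0 → T = 13920/(14.7·0.93358) = 1014.31 ≈ 1014 lb.
ΣF_x = 0: A_x − T·cos69° = 0 → A_x = 1014.31 × 0.358368 = 363.5 lb.
ΣF_y = 0: A_y + T·sin69° − 550 − 1250 = 0 → A_y = 1800 − 1014.31 × 0.93358 = 853.1 lb.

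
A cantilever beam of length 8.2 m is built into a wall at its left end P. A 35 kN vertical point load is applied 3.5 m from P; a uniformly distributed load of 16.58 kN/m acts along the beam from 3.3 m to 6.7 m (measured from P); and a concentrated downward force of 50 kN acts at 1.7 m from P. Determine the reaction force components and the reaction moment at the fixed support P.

Resultant of the distributed load: 16.58 × 3.4 = 56.372 kN at 5 m from P.
ΣF_x = 0: P_x = 0.
ΣF_y = 0: P_y − 35 − 16.58·3.4 − 50 = 0 → P_y = 141.4 kN.
ΣM about P: M_P − 35·3.5 − (16.58·3.4)·5 − 50·1.7 = 0 → M_P = 489.4 kN·m.

P_x = 0, P_y = 141.4 kN, M_P = 489.4 kN·m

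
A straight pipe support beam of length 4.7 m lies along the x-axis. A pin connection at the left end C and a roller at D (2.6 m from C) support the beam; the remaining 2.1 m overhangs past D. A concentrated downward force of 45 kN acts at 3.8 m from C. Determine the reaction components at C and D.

Taking moments about C: D_y·2.6 − 45·3.8 = 0 → D_y = 171/2.6 = 65.7692 ≈ 65.77 kN.
ΣF_y = 0: C_y + 65.7692 − 45 = 0 → C_y = -20.77 kN.
ΣF_x = 0: no horizontal applied forces, so C_x = 0.

C_x = 0, C_y = -20.77 kN, D_y = 65.77 kN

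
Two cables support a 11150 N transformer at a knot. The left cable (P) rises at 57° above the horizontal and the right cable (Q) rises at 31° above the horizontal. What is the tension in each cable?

T_P = 9563 N, T_Q = 6076 N

ΣF_x = 0: −T_P·cos57° + T_Q·cos31° = 0 → T_Q = 0.635394·T_P.
ΣF_y = 0: T_P·sin57° + T_Q·sin31° = 11150.
Substitute: T_P·(0.838671 + 0.635394·0.515038) = 11150 → T_P = 9563.24 ≈ 9563 N.
Then T_Q = 0.635394 × 9563.24 = 6076 N.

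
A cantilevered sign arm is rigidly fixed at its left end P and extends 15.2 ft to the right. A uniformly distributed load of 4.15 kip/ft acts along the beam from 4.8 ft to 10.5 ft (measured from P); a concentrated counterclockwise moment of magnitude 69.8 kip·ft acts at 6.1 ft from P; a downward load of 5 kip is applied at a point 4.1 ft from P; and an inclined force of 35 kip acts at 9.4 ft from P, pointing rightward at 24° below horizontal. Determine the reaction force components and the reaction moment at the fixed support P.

P_x = -31.97 kip, P_y = 42.89 kip, M_P = 265.5 kip·ft

Resultant of the distributed load: 4.15 × 5.7 = 23.655 kip at 7.65 ft from P.
ΣF_x = 0: P_x + 35·cos24° = 0 → P_x = -31.97 kip.
ΣF_y = 0: P_y − 4.15·5.7 − 5 − 35·sin24° = 0 → P_y = 42.89 kip.
ΣM about P: M_P − (4.15·5.7)·7.65 + 69.8 − 5·4.1 − 35·sin24°·9.4 = 0 → M_P = 265.5 kip·ft.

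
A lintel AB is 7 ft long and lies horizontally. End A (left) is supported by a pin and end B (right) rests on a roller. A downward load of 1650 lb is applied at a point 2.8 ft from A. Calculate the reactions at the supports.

A_x = 0, A_y = 990.0 lb, B_y = 660.0 lb

ΣM about A: B_y·7 − 1650·2.8 = 0 → B_y = 4620/7 = 660.0 lb.
ΣF_y = 0: A_y + 660 − 1650 = 0 → A_y = 990.0 lb.
ΣF_x = 0: no horizontal applied forces, so A_x = 0.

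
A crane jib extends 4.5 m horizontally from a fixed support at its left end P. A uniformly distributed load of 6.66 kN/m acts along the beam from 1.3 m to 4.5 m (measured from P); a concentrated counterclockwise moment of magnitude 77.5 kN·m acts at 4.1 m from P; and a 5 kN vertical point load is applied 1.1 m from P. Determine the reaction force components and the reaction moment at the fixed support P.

Resultant of the distributed load: 6.66 × 3.2 = 21.312 kN at 2.9 m from P.
ΣF_x = 0: P_x = 0.
ΣF_y = 0: P_y − 6.66·3.2 − 5 = 0 → P_y = 26.31 kN.
ΣM about P: M_P − (6.66·3.2)·2.9 + 77.5 − 5·1.1 = 0 → M_P = -10.20 kN·m.

P_x = 0, P_y = 26.31 kN, M_P = -10.20 kN·m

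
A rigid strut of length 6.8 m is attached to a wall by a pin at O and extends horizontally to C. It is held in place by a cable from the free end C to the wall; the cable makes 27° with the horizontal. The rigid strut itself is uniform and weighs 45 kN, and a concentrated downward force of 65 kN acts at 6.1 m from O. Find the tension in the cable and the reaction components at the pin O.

T = 178.0 kN, O_x = 158.6 kN, O_y = 29.19 kN

ΣM about O: T·sin27°·6.8 − 45·3.4 − 65·6.1 = 0 → T = 549.5/(6.8·0.45399) = 177.997 ≈ 178.0 kN.
ΣF_x = 0: O_x − T·cos27° = 0 → O_x = 177.997 × 0.891007 = 158.6 kN.
ΣF_y = 0: O_y + T·sin27° − 45 − 65 = 0 → O_y = 110 − 177.997 × 0.45399 = 29.19 kN.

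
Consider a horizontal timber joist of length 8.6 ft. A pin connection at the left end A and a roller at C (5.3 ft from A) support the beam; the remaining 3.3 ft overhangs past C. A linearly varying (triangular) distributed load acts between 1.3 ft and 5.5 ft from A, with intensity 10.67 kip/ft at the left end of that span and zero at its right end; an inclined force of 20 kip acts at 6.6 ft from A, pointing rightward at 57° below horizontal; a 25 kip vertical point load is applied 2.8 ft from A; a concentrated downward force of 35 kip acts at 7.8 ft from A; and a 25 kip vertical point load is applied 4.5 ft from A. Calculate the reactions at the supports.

Resultant of the triangular load: ½ × 10.67 × 4.2 = 22.407 kip, acting at 2.7 ft from A (one-third of the span from the peak).
ΣM about A: C_y·5.3 − (½·10.67·4.2)·2.7 − 20·sin57°·6.6 − 25·2.8 − 35·7.8 − 25·4.5 = 0 → C_y = 626.703/5.3 = 118.246 ≈ 118.2 kip.
ΣF_y = 0: A_y + 118.246 − ½·10.67·4.2 − 20·sin57° − 25 − 35 − 25 = 0 → A_y = 5.934 kip.
ΣF_x = 0: A_x + 20·cos57° = 0 → A_x = -10.89 kip.

A_x = -10.89 kip, A_y = 5.934 kip, C_y = 118.2 kip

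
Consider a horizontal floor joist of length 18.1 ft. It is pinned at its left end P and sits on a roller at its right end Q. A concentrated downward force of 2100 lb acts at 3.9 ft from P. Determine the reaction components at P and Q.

P_x = 0, P_y = 1648 lb, Q_y = 452.5 lb

Taking moments about P: Q_y·18.1 − 2100·3.9 = 0 → Q_y = 8190/18.1 = 452.486 ≈ 452.5 lb.
ΣF_y = 0: P_y + 452.486 − 2100 = 0 → P_y = 1648 lb.
ΣF_x = 0: no horizontal applied forces, so P_x = 0.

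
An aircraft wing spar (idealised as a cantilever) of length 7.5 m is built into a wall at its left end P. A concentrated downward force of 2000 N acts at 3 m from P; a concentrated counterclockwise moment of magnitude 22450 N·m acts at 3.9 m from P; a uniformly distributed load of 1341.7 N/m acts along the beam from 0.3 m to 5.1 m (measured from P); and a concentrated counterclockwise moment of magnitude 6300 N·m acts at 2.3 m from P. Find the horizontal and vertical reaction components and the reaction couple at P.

P_x = 0, P_y = 8440 N, M_P = -5362 N·m

Resultant of the distributed load: 1341.7 × 4.8 = 6440.16 N at 2.7 m from P.
ΣF_x = 0: P_x = 0.
ΣF_y = 0: P_y − 2000 − 1341.7·4.8 = 0 → P_y = 8440 N.
ΣM about P: M_P − 2000·3 + 22450 − (1341.7·4.8)·2.7 + 6300 = 0 → M_P = -5362 N·m.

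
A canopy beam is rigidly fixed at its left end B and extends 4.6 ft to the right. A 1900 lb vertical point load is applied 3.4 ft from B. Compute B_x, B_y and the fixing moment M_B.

B_x = 0, B_y = 1900 lb, M_B = 6460 lb·ft

ΣF_x = 0: B_x = 0.
ΣF_y = 0: B_y − 1900 = 0 → B_y = 1900 lb.
ΣM about B: M_B − 1900·3.4 = 0 → M_B = 6460 lb·ft.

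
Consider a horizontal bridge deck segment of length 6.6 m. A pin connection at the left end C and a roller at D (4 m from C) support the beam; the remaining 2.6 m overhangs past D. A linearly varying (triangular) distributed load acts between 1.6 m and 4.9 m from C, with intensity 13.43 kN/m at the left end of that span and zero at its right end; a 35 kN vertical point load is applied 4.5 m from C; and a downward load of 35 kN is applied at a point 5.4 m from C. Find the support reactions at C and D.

Resultant of the triangular load: ½ × 13.43 × 3.3 = 22.1595 kN, acting at 2.7 m from C (one-third of the span from the peak).
Moments about C: D_y·4 − (½·13.43·3.3)·2.7 − 35·4.5 − 35·5.4 = 0 → D_y = 406.33065/4 = 101.583 ≈ 101.6 kN.
ΣF_y = 0: C_y + 101.583 − ½·13.43·3.3 − 35 − 35 = 0 → C_y = -9.423 kN.
ΣF_x = 0: no horizontal applied forces, so C_x = 0.

C_x = 0, C_y = -9.423 kN, D_y = 101.6 kN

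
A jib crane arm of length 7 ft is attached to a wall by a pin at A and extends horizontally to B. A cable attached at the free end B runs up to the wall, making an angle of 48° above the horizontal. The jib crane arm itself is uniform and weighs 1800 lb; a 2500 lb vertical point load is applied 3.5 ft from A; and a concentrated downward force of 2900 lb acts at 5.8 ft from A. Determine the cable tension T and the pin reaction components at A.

ΣM about A: T·sin48°·7 − 1800·3.5 − 2500·3.5 − 2900·5.8 = 0 → T = 31870/(7·0.743145) = 6126.47 ≈ 6126 lb.
ΣF_x = 0: A_x − T·cos48° = 0 → A_x = 6126.47 × 0.669131 = 4099 lb.
ΣF_y = 0: A_y + T·sin48° − 1800 − 2500 − 2900 = 0 → A_y = 7200 − 6126.47 × 0.743145 = 2647 lb.

T = 6126 lb, A_x = 4099 lb, A_y = 2647 lb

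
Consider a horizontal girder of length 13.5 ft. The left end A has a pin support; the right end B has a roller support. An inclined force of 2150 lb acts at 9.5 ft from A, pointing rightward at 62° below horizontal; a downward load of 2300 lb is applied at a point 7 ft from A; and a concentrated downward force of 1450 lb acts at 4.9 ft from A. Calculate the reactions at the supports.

ΣM about A: B_y·13.5 − 2150·sin62°·9.5 − 2300·7 − 1450·4.9 = 0 → B_y = 41239.2/13.5 = 3054.76 ≈ 3055 lb.
ΣF_y = 0: A_y + 3054.76 − 2150·sin62° − 2300 − 1450 = 0 → A_y = 2594 lb.
ΣF_x = 0: A_x + 2150·cos62° = 0 → A_x = -1009 lb.

A_x = -1009 lb, A_y = 2594 lb, B_y = 3055 lb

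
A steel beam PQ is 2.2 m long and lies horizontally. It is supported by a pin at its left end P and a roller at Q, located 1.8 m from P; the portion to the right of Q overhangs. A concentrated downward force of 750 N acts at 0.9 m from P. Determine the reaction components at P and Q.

ΣM about P: Q_y·1.8 − 750·0.9 = 0 → Q_y = 675/1.8 = 375.0 N.
ΣF_y = 0: P_y + 375 − 750 = 0 → P_y = 375.0 N.
ΣF_x = 0: no horizontal applied forces, so P_x = 0.

P_x = 0, P_y = 375.0 N, Q_y = 375.0 N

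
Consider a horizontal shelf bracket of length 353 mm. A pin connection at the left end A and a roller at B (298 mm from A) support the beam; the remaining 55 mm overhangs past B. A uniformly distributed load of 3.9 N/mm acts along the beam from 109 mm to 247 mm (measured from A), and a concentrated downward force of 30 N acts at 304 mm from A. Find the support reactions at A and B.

A_x = 0, A_y = 216.1 N, B_y = 352.1 N

Resultant of the distributed load: 3.9 × 138 = 538.2 N at 178 mm from A.
ΣM about A: B_y·298 − (3.9·138)·178 − 30·304 = 0 → B_y = 104919.6/298 = 352.079 ≈ 352.1 N.
ΣF_y = 0: A_y + 352.079 − 3.9·138 − 30 = 0 → A_y = 216.1 N.
ΣF_x = 0: no horizontal applied forces, so A_x = 0.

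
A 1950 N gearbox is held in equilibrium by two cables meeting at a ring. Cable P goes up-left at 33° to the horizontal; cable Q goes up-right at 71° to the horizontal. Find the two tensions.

ΣF_x = 0: −T_P·cos33° + T_Q·cos71° = 0 → T_Q = 2.57602·T_P.
ΣF_y = 0: T_P·sin33° + T_Q·sin71° = 1950.
Substitute: T_P·(0.544639 + 2.57602·0.945519) = 1950 → T_P = 654.293 ≈ 654.3 N.
Then T_Q = 2.57602 × 654.293 = 1685 N.

T_P = 654.3 N, T_Q = 1685 N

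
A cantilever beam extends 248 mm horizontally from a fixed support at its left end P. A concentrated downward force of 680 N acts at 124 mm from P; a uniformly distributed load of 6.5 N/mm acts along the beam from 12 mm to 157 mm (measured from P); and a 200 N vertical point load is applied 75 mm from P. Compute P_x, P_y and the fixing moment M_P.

Resultant of the distributed load: 6.5 × 145 = 942.5 N at 84.5 mm from P.
ΣF_x = 0: P_x = 0.
ΣF_y = 0: P_y − 680 − 6.5·145 − 200 = 0 → P_y = 1822 N.
ΣM about P: M_P − 680·124 − (6.5·145)·84.5 − 200·75 = 0 → M_P = 179000 N·mm.

P_x = 0, P_y = 1822 N, M_P = 179000 N·mm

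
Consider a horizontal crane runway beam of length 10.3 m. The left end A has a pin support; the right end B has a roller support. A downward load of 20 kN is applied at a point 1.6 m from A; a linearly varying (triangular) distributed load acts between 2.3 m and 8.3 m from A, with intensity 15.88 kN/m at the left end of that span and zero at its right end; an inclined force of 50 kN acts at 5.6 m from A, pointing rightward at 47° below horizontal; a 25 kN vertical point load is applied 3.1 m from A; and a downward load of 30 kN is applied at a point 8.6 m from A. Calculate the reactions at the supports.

Resultant of the triangular load: ½ × 15.88 × 6 = 47.64 kN, acting at 4.3 m from A (one-third of the span from the peak).
Moments about A: B_y·10.3 − 20·1.6 − (½·15.88·6)·4.3 − 50·sin47°·5.6 − 25·3.1 − 30·8.6 = 0 → B_y = 777.131/10.3 = 75.4496 ≈ 75.45 kN.
ΣF_y = 0: A_y + 75.4496 − 20 − ½·15.88·6 − 50·sin47° − 25 − 30 = 0 → A_y = 83.76 kN.
ΣF_x = 0: A_x + 50·cos47° = 0 → A_x = -34.10 kN.

A_x = -34.10 kN, A_y = 83.76 kN, B_y = 75.45 kN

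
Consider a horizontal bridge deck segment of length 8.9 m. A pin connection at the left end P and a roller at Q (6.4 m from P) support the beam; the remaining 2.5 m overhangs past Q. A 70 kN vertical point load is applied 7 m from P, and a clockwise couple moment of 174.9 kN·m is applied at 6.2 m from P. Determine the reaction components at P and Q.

P_x = 0, P_y = -33.89 kN, Q_y = 103.9 kN

Moments about P: Q_y·6.4 − 70·7 − 174.9 = 0 → Q_y = 664.9/6.4 = 103.891 ≈ 103.9 kN.
ΣF_y = 0: P_y + 103.891 − 70 = 0 → P_y = -33.89 kN.
ΣF_x = 0: no horizontal applied forces, so P_x = 0.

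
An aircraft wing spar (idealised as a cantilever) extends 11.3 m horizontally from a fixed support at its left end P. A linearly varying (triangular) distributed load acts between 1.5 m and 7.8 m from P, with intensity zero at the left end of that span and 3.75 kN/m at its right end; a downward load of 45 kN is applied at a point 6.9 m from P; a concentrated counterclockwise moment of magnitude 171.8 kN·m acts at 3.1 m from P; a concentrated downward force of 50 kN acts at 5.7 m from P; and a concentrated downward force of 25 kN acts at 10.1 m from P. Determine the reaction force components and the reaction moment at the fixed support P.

Resultant of the triangular load: ½ × 3.75 × 6.3 = 11.8125 kN, acting at 5.7 m from P (one-third of the span from the peak).
ΣF_x = 0: P_x = 0.
ΣF_y = 0: P_y − ½·3.75·6.3 − 45 − 50 − 25 = 0 → P_y = 131.8 kN.
ΣM about P: M_P − (½·3.75·6.3)·5.7 − 45·6.9 + 171.8 − 50·5.7 − 25·10.1 = 0 → M_P = 743.5 kN·m.

P_x = 0, P_y = 131.8 kN, M_P = 743.5 kN·m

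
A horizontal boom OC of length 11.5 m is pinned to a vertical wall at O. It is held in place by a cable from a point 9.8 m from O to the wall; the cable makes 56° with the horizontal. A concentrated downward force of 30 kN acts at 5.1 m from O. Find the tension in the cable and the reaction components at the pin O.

T = 18.83 kN, O_x = 10.53 kN, O_y = 14.39 kN

ΣM about O: T·sin56°·9.8 − 30·5.1 = 0 → T = 153/(9.8·0.829038) = 18.8318 ≈ 18.83 kN.
ΣF_x = 0: O_x − T·cos56° = 0 → O_x = 18.8318 × 0.559193 = 10.53 kN.
ΣF_y = 0: O_y + T·sin56° − 30 = 0 → O_y = 30 − 18.8318 × 0.829038 = 14.39 kN.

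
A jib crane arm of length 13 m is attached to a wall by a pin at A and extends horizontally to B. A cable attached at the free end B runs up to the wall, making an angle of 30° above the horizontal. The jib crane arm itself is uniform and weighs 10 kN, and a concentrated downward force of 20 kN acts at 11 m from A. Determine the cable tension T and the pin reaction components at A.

ΣM about A: T·sin30°·13 − 10·6.5 − 20·11 = 0 → T = 285/(13·0.5) = 43.8462 ≈ 43.85 kN.
ΣF_x = 0: A_x − T·cos30° = 0 → A_x = 43.8462 × 0.866025 = 37.97 kN.
ΣF_y = 0: A_y + T·sin30° − 10 − 20 = 0 → A_y = 30 − 43.8462 × 0.5 = 8.077 kN.

T = 43.85 kN, A_x = 37.97 kN, A_y = 8.077 kN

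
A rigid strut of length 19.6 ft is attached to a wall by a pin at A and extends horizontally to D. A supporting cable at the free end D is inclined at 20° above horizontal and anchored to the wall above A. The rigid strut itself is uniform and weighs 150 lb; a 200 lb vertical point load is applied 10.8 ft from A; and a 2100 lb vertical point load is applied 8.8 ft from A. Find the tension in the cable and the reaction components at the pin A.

ΣM about A: T·sin20°·19.6 − 150·9.8 − 200·10.8 − 2100·8.8 = 0 → T = 22110/(19.6·0.34202) = 3298.23 ≈ 3298 lb.
ΣF_x = 0: A_x − T·cos20° = 0 → A_x = 3298.23 × 0.939693 = 3099 lb.
ΣF_y = 0: A_y + T·sin20° − 150 − 200 − 2100 = 0 → A_y = 2450 − 3298.23 × 0.34202 = 1322 lb.

T = 3298 lb, A_x = 3099 lb, A_y = 1322 lb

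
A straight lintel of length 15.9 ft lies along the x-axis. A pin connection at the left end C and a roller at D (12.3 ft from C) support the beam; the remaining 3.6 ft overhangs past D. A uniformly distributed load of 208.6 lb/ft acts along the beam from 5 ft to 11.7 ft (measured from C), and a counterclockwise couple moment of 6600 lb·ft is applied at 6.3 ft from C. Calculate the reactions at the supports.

C_x = 0, C_y = 985.4 lb, D_y = 412.2 lb

Resultant of the distributed load: 208.6 × 6.7 = 1397.62 lb at 8.35 ft from C.
Taking moments about C: D_y·12.3 − (208.6·6.7)·8.35 + 6600 = 0 → D_y = 5070.127/12.3 = 412.205 ≈ 412.2 lb.
ΣF_y = 0: C_y + 412.205 − 208.6·6.7 = 0 → C_y = 985.4 lb.
ΣF_x = 0: no horizontal applied forces, so C_x = 0.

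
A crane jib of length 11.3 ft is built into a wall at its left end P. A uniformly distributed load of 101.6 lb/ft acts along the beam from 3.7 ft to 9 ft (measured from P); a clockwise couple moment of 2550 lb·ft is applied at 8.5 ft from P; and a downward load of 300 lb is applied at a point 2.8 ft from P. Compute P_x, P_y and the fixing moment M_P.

P_x = 0, P_y = 838.5 lb, M_P = 6809 lb·ft

Resultant of the distributed load: 101.6 × 5.3 = 538.48 lb at 6.35 ft from P.
ΣF_x = 0: P_x = 0.
ΣF_y = 0: P_y − 101.6·5.3 − 300 = 0 → P_y = 838.5 lb.
ΣM about P: M_P − (101.6·5.3)·6.35 − 2550 − 300·2.8 = 0 → M_P = 6809 lb·ft.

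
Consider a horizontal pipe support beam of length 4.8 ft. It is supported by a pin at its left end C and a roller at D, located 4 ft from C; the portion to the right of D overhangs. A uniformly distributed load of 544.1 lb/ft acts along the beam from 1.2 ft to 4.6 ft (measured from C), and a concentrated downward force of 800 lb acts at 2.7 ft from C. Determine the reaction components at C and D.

C_x = 0, C_y = 768.7 lb, D_y = 1881 lb

Resultant of the distributed load: 544.1 × 3.4 = 1849.94 lb at 2.9 ft from C.
Taking moments about C: D_y·4 − (544.1·3.4)·2.9 − 800·2.7 = 0 → D_y = 7524.826/4 = 1881.21 ≈ 1881 lb.
ΣF_y = 0: C_y + 1881.21 − 544.1·3.4 − 800 = 0 → C_y = 768.7 lb.
ΣF_x = 0: no horizontal applied forces, so C_x = 0.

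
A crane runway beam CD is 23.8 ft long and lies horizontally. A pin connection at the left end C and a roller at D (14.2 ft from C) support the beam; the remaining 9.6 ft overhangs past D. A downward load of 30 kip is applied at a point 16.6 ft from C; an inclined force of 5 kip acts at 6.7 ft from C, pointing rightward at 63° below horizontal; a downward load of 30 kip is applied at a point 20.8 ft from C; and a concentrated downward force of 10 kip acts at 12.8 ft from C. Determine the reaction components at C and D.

Taking moments about C: D_y·14.2 − 30·16.6 − 5·sin63°·6.7 − 30·20.8 − 10·12.8 = 0 → D_y = 1279.85/14.2 = 90.1303 ≈ 90.13 kip.
ΣF_y = 0: C_y + 90.1303 − 30 − 5·sin63° − 30 − 10 = 0 → C_y = -15.68 kip.
ΣF_x = 0: C_x + 5·cos63° = 0 → C_x = -2.270 kip.

C_x = -2.270 kip, C_y = -15.68 kip, D_y = 90.13 kip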